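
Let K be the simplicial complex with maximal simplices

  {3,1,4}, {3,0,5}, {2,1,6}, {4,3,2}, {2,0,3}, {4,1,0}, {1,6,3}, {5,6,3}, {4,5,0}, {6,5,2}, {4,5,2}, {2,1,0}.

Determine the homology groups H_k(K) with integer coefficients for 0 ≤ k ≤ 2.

H_0 = Z,  H_1 = Z/2,  H_2 = 0.

Fix the vertex order 0 < 1 < 2 < 3 < 4 < 5 < 6 and write every simplex with vertices in increasing order. Then dim K = 2 and the simplices of K are:

  0-simplices (7): [0], [1], [2], [3], [4], [5], [6]
  1-simplices (18): [0,1], [0,2], [0,3], [0,4], [0,5], [1,2], [1,3], [1,4], [1,6], [2,3], [2,4], [2,5], [2,6], [3,4], [3,5], [3,6], [4,5], [5,6]
  2-simplices (12): [0,1,2], [0,1,4], [0,2,3], [0,3,5], [0,4,5], [1,2,6], [1,3,4], [1,3,6], [2,3,4], [2,4,5], [2,5,6], [3,5,6]

giving chain groups C_0 ≅ Z^7, C_1 ≅ Z^18, C_2 ≅ Z^12.

∂_1: C_1 → C_0 sends each edge [p,q] (with p < q) to q − p.
As a 7×18 matrix over Z this has rank 6, with invariant factors (1,1,1,1,1,1).

Boundary ∂_2: C_2 → C_1 sends each 2-simplex [p,q,r] to [q,r] − [p,r] + [p,q]. For instance
  ∂[0,1,2] = [1,2] − [0,2] + [0,1],
  ∂[1,3,4] = [3,4] − [1,4] + [1,3].
The resulting 18×12 matrix has rank 12, and its Smith normal form has invariant factors (1,1,1,1,1,1,1,1,1,1,1,2).

Now H_k = ker ∂_k / im ∂_{k+1}, so:

  H_0: rank C_0 − rank ∂_1 = 7 − 6 = 1, and the invariant factors of ∂_1 are all 1, so H_0 = Z.
  H_1: rank ker ∂_1 − rank ∂_2 = (18 − 6) − 12 = 0, and ∂_2 has invariant factor 2 > 1, so H_1 = Z/2.
  H_2: rank ker ∂_2 − rank ∂_3 = (12 − 12) − 0 = 0, and there is no ∂_3, so H_2 = 0.

As a check, the Euler characteristic is 7 − 18 + 12 = 1, which agrees with 1 − 0 + 0 = 1.
(K is a triangulation of the real projective plane RP^2.)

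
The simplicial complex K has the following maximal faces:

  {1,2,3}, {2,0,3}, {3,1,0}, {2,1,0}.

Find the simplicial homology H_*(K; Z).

We work with the vertex ordering 0 < 1 < 2 < 3. The simplices of K, each written with vertices in increasing order, are:

  0-simplices (4): [0], [1], [2], [3]
  1-simplices (6): [0,1], [0,2], [0,3], [1,2], [1,3], [2,3]
  2-simplices (4): [0,1,2], [0,1,3], [0,2,3], [1,2,3]

Hence C_0 ≅ Z^4, C_1 ≅ Z^6, C_2 ≅ Z^4.

Boundary ∂_1: C_1 → C_0 maps an edge to its endpoints' difference, ∂[p,q] = q − p.
The resulting 4×6 matrix has rank 3, and its Smith normal form has invariant factors (1,1,1).

Boundary ∂_2: C_2 → C_1 maps a triangle to the signed sum of its edges. For instance
  ∂[0,1,3] = [1,3] − [0,3] + [0,1],
  ∂[0,2,3] = [2,3] − [0,3] + [0,2].
As a 6×4 matrix over Z this has rank 3, with invariant factors (1,1,1).

Reading off H_k = ker ∂_k / im ∂_{k+1}:

  H_0: rank C_0 − rank ∂_1 = 4 − 3 = 1, and the invariant factors of ∂_1 are all 1, so H_0 ≅ Z.
  H_1: rank ker ∂_1 − rank ∂_2 = (6 − 3) − 3 = 0, and the invariant factors of ∂_2 are all 1, so H_1 ≅ 0.
  H_2: rank ker ∂_2 − rank ∂_3 = (4 − 3) − 0 = 1, and there is no ∂_3, so H_2 ≅ Z.

As a check, the Euler characteristic is 4 − 6 + 4 = 2, which agrees with 1 − 0 + 1 = 2.

H_0 = Z,  H_1 = 0,  H_2 = Z.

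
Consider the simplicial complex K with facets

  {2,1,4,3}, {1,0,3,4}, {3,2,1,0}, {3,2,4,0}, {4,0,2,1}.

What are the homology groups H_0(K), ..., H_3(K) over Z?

K has 5 vertices, 10 edges, 10 triangles, 5 3-simplices.
rank ∂_0 = 0, rank ∂_1 = 4 ⇒ b_0 = 5 − 0 − 4 = 1; all invariant factors of ∂_1 are 1 so no torsion. So H_0 = Z.
rank ∂_1 = 4, rank ∂_2 = 6 ⇒ b_1 = 10 − 4 − 6 = 0; all invariant factors of ∂_2 are 1 so no torsion. So H_1 = 0.
rank ∂_2 = 6, rank ∂_3 = 4 ⇒ b_2 = 10 − 6 − 4 = 0; all invariant factors of ∂_3 are 1 so no torsion. So H_2 = 0.
rank ∂_3 = 4, rank ∂_4 = 0 ⇒ b_3 = 5 − 4 − 0 = 1. So H_3 = Z.

H_0 ≅ Z,  H_1 = 0,  H_2 = 0,  H_3 ≅ Z.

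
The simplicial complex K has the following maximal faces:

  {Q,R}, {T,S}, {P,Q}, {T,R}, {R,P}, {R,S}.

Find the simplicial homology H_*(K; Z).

H_0 = Z,  H_1 = Z^2.

Take the total order P < Q < R < S < T on the vertex set. Then K (dimension 1) consists of the simplices:

  0-simplices (5): P, Q, R, S, T
  1-simplices (6): PQ, PR, QR, RS, RT, ST

so the chain groups are C_0 ≅ Z^5, C_1 ≅ Z^6.

The boundary map ∂_1: C_1 → C_0 is given by ∂[p,q] = [q] − [p]. For instance
  ∂RT = T − R.
This gives a 5×6 integer matrix of rank 4; reducing to Smith normal form yields diagonal entries (1,1,1,1).

Now H_k = ker ∂_k / im ∂_{k+1}, so:

  H_0: rank C_0 − rank ∂_1 = 5 − 4 = 1, and the invariant factors of ∂_1 are all 1, so H_0 = Z.
  H_1: rank ker ∂_1 − rank ∂_2 = (6 − 4) − 0 = 2, and there is no ∂_2, so H_1 = Z^2.

As a check, the Euler characteristic is 5 − 6 = -1, which agrees with 1 − 2 = -1.
(K is a triangulation of a wedge of 2 circles.)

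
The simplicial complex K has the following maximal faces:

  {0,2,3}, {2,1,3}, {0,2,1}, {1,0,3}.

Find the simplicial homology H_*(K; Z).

Take the total order 0 < 1 < 2 < 3 on the vertex set. Then K (dimension 2) consists of the simplices:

  0-simplices (4): [0], [1], [2], [3]
  1-simplices (6): [0,1], [0,2], [0,3], [1,2], [1,3], [2,3]
  2-simplices (4): [0,1,2], [0,1,3], [0,2,3], [1,2,3]

so the chain groups are C_0 ≅ Z^4, C_1 ≅ Z^6, C_2 ≅ Z^4.

Boundary ∂_1: C_1 → C_0 is given by ∂[p,q] = [q] − [p]. For instance
  ∂[0,2] = [2] − [0].
As a 4×6 matrix over Z this has rank 3, with invariant factors (1,1,1).

Boundary ∂_2: C_2 → C_1 maps a triangle to the signed sum of its edges. For instance
  ∂[1,2,3] = [2,3] − [1,3] + [1,2],
  ∂[0,2,3] = [2,3] − [0,3] + [0,2].
The resulting 6×4 matrix has rank 3, and its Smith normal form has invariant factors (1,1,1).

Reading off H_k = ker ∂_k / im ∂_{k+1}:

  H_0: rank C_0 − rank ∂_1 = 4 − 3 = 1, and the invariant factors of ∂_1 are all 1, so H_0 ≅ Z.
  H_1: rank ker ∂_1 − rank ∂_2 = (6 − 3) − 3 = 0, and the invariant factors of ∂_2 are all 1, so H_1 ≅ 0.
  H_2: rank ker ∂_2 − rank ∂_3 = (4 − 3) − 0 = 1, and there is no ∂_3, so H_2 ≅ Z.

H_0 = Z,  H_1 = 0,  H_2 = Z.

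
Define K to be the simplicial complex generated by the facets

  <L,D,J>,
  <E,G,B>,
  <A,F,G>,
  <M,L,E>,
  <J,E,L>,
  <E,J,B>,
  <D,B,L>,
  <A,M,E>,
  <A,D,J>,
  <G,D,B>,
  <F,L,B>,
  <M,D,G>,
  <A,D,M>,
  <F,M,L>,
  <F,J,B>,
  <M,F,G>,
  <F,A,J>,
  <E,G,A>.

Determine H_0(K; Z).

Take the total order A < B < D < E < F < G < J < L < M on the vertex set. Then K (dimension 2) consists of the simplices:

  0-simplices (9): A, B, D, E, F, G, J, L, M
  1-simplices (27): AD, AE, AF, AG, AJ, AM, BD, BE, BF, BG, BJ, BL, DG, DJ, DL, DM, EG, EJ, EL, EM, FG, FJ, FL, FM, GM, JL, LM
  2-simplices (18): ADJ, ADM, AEG, AEM, AFG, AFJ, BDG, BDL, BEG, BEJ, BFJ, BFL, DGM, DJL, EJL, ELM, FGM, FLM

giving chain groups C_0 ≅ Z^9, C_1 ≅ Z^27, C_2 ≅ Z^18.

Boundary ∂_1: C_1 → C_0 is given by ∂[p,q] = [q] − [p].
This gives a 9×27 integer matrix of rank 8; reducing to Smith normal form yields diagonal entries (1,1,1,1,1,1,1,1).

The boundary map ∂_2: C_2 → C_1 sends each 2-simplex [p,q,r] to [q,r] − [p,r] + [p,q]. For instance
  ∂ADM = DM − AM + AD,
  ∂EJL = JL − EL + EJ.
The 27×18 boundary matrix has rank 18 and Smith normal form diag(1,1,1,1,1,1,1,1,1,1,1,1,1,1,1,1,1,2).

From H_k ≅ ker(∂_k) / im(∂_{k+1}) we obtain:

  H_0: rank C_0 − rank ∂_1 = 9 − 8 = 1, and the invariant factors of ∂_1 are all 1, so H_0 = Z.

H_0 ≅ Z.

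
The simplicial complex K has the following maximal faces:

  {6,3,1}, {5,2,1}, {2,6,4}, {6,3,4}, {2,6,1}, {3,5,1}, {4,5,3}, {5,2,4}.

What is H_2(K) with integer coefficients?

H_2 = Z.

We work with the vertex ordering 1 < 2 < 3 < 4 < 5 < 6. The simplices of K, each written with vertices in increasing order, are:

  0-simplices (6): [1], [2], [3], [4], [5], [6]
  1-simplices (12): [1,2], [1,3], [1,5], [1,6], [2,4], [2,5], [2,6], [3,4], [3,5], [3,6], [4,5], [4,6]
  2-simplices (8): [1,2,5], [1,2,6], [1,3,5], [1,3,6], [2,4,5], [2,4,6], [3,4,5], [3,4,6]

giving chain groups C_0 ≅ Z^6, C_1 ≅ Z^12, C_2 ≅ Z^8.

Boundary ∂_1: C_1 → C_0 sends each edge [p,q] (with p < q) to q − p.
The 6×12 boundary matrix has rank 5 and Smith normal form diag(1,1,1,1,1).

∂_2: C_2 → C_1 acts by ∂[p,q,r] = [q,r] − [p,r] + [p,q]. For instance
  ∂[1,2,6] = [2,6] − [1,6] + [1,2],
  ∂[1,2,5] = [2,5] − [1,5] + [1,2].
The resulting 12×8 matrix has rank 7, and its Smith normal form has invariant factors (1,1,1,1,1,1,1).

Computing H_k = (kernel of ∂_k) / (image of ∂_{k+1}):

  H_2: rank ker ∂_2 − rank ∂_3 = (8 − 7) − 0 = 1, and there is no ∂_3, so H_2 = Z.

(K is a triangulation of the 2-sphere S^2.)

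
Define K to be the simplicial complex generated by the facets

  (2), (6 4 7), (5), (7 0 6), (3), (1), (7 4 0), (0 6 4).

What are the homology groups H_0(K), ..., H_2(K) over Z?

Fix the vertex order 0 < 1 < 2 < 3 < 4 < 5 < 6 < 7 and write every simplex with vertices in increasing order. Then dim K = 2 and the simplices of K are:

  0-simplices (8): [0], [1], [2], [3], [4], [5], [6], [7]
  1-simplices (6): [0,4], [0,6], [0,7], [4,6], [4,7], [6,7]
  2-simplices (4): [0,4,6], [0,4,7], [0,6,7], [4,6,7]

so the chain groups are C_0 ≅ Z^8, C_1 ≅ Z^6, C_2 ≅ Z^4.

The boundary map ∂_1: C_1 → C_0 sends each edge [p,q] (with p < q) to q − p. For instance
  ∂[0,7] = [7] − [0].
The 8×6 boundary matrix has rank 3 and Smith normal form diag(1,1,1).

∂_2: C_2 → C_1 acts by ∂[p,q,r] = [q,r] − [p,r] + [p,q]. For instance
  ∂[0,6,7] = [6,7] − [0,7] + [0,6],
  ∂[0,4,6] = [4,6] − [0,6] + [0,4].
The resulting 6×4 matrix has rank 3, and its Smith normal form has invariant factors (1,1,1).

Now H_k = ker ∂_k / im ∂_{k+1}, so:

  H_0: rank C_0 − rank ∂_1 = 8 − 3 = 5, and the invariant factors of ∂_1 are all 1, so H_0 ≅ Z^5.
  H_1: rank ker ∂_1 − rank ∂_2 = (6 − 3) − 3 = 0, and the invariant factors of ∂_2 are all 1, so H_1 ≅ 0.
  H_2: rank ker ∂_2 − rank ∂_3 = (4 − 3) − 0 = 1, and there is no ∂_3, so H_2 ≅ Z.

(K is a triangulation of the disjoint union of the 2-sphere S^2 and a set of 4 points.)

H_0 ≅ Z^5,  H_1 = 0,  H_2 ≅ Z.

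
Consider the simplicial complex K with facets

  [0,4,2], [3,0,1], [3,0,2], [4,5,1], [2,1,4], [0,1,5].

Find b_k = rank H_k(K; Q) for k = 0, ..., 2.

Order the vertices as 0 < 1 < 2 < 3 < 4 < 5. Listing each simplex with vertices in this order, K has dimension 2 with simplices:

  0-simplices (6): [0], [1], [2], [3], [4], [5]
  1-simplices (12): [0,1], [0,2], [0,3], [0,4], [0,5], [1,2], [1,3], [1,4], [1,5], [2,3], [2,4], [4,5]
  2-simplices (6): [0,1,3], [0,1,5], [0,2,3], [0,2,4], [1,2,4], [1,4,5]

giving chain groups C_0 ≅ Z^6, C_1 ≅ Z^12, C_2 ≅ Z^6.

∂_1: C_1 → C_0 is given by ∂[p,q] = [q] − [p].
As a 6×12 matrix over Z this has rank 5, with invariant factors (1,1,1,1,1).

Boundary ∂_2: C_2 → C_1 maps a triangle to the signed sum of its edges. For instance
  ∂[1,2,4] = [2,4] − [1,4] + [1,2],
  ∂[0,1,5] = [1,5] − [0,5] + [0,1].
The resulting 12×6 matrix has rank 6, and its Smith normal form has invariant factors (1,1,1,1,1,1).

Computing H_k = (kernel of ∂_k) / (image of ∂_{k+1}):

  H_0: rank C_0 − rank ∂_1 = 6 − 5 = 1, and the invariant factors of ∂_1 are all 1, so H_0 = Z.
  H_1: rank ker ∂_1 − rank ∂_2 = (12 − 5) − 6 = 1, and the invariant factors of ∂_2 are all 1, so H_1 = Z.
  H_2: rank ker ∂_2 − rank ∂_3 = (6 − 6) − 0 = 0, and there is no ∂_3, so H_2 = 0.

As a check, the Euler characteristic is 6 − 12 + 6 = 0, which agrees with 1 − 1 + 0 = 0.

Hence the Betti numbers are b_0 = 1, b_1 = 1, b_2 = 0.

b_0 = 1, b_1 = 1, b_2 = 0.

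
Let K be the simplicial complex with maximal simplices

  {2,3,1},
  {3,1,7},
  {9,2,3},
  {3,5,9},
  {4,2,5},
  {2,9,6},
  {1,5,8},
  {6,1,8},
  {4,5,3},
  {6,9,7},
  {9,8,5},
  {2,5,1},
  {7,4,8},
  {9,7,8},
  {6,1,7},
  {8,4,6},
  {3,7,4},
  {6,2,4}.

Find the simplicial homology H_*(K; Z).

Fix the vertex order 1 < 2 < 3 < 4 < 5 < 6 < 7 < 8 < 9 and write every simplex with vertices in increasing order. Then dim K = 2 and the simplices of K are:

  0-simplices (9): [1], [2], [3], [4], [5], [6], [7], [8], [9]
  1-simplices (27): (27 of them)
  2-simplices (18): [1,2,3], [1,2,5], [1,3,7], [1,5,8], [1,6,7], [1,6,8], [2,3,9], [2,4,5], [2,4,6], [2,6,9], [3,4,5], [3,4,7], [3,5,9], [4,6,8], [4,7,8], [5,8,9], [6,7,9], [7,8,9]

Hence C_0 ≅ Z^9, C_1 ≅ Z^27, C_2 ≅ Z^18.

The boundary map ∂_1: C_1 → C_0 is given by ∂[p,q] = [q] − [p]. For instance
  ∂[6,8] = [8] − [6].
The 9×27 boundary matrix has rank 8 and Smith normal form diag(1,1,1,1,1,1,1,1).

The boundary map ∂_2: C_2 → C_1 acts by ∂[p,q,r] = [q,r] − [p,r] + [p,q]. For instance
  ∂[4,7,8] = [7,8] − [4,8] + [4,7],
  ∂[7,8,9] = [8,9] − [7,9] + [7,8].
The 27×18 boundary matrix has rank 18 and Smith normal form diag(1,1,1,1,1,1,1,1,1,1,1,1,1,1,1,1,1,2).

Now H_k = ker ∂_k / im ∂_{k+1}, so:

  H_0: rank C_0 − rank ∂_1 = 9 − 8 = 1, and the invariant factors of ∂_1 are all 1, so H_0 = Z.
  H_1: rank ker ∂_1 − rank ∂_2 = (27 − 8) − 18 = 1, and ∂_2 has invariant factor 2 > 1, so H_1 = Z ⊕ Z/2.
  H_2: rank ker ∂_2 − rank ∂_3 = (18 − 18) − 0 = 0, and there is no ∂_3, so H_2 = 0.

As a check, the Euler characteristic is 9 − 27 + 18 = 0, which agrees with 1 − 1 + 0 = 0.

H_0 ≅ Z,  H_1 ≅ Z ⊕ Z/2,  H_2 = 0.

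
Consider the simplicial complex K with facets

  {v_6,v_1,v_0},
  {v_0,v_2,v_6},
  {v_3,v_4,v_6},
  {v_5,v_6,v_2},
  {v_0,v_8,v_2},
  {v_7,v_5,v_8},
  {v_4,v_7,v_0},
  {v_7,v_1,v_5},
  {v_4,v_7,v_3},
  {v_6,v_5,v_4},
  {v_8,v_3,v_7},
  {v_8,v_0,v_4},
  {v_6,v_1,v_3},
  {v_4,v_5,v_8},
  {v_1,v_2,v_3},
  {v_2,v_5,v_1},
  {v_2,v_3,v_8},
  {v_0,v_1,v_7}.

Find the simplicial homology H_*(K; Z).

H_0 = Z,  H_1 = Z ⊕ Z/2Z,  H_2 = 0.

Take the total order v_0 < v_1 < v_2 < v_3 < v_4 < v_5 < v_6 < v_7 < v_8 on the vertex set. Then K (dimension 2) consists of the simplices:

  0-simplices (9): [v_0], [v_1], [v_2], [v_3], [v_4], [v_5], [v_6], [v_7], [v_8]
  1-simplices (27): (27 of them)
  2-simplices (18): (18 of them)

giving chain groups C_0 ≅ Z^9, C_1 ≅ Z^27, C_2 ≅ Z^18.

∂_1: C_1 → C_0 sends each edge [p,q] (with p < q) to q − p.
As a 9×27 matrix over Z this has rank 8, with invariant factors (1,1,1,1,1,1,1,1).

∂_2: C_2 → C_1 acts by ∂[p,q,r] = [q,r] − [p,r] + [p,q]. For instance
  ∂[v_1,v_5,v_7] = [v_5,v_7] − [v_1,v_7] + [v_1,v_5],
  ∂[v_0,v_2,v_8] = [v_2,v_8] − [v_0,v_8] + [v_0,v_2].
As a 27×18 matrix over Z this has rank 18, with invariant factors (1,1,1,1,1,1,1,1,1,1,1,1,1,1,1,1,1,2).

Computing H_k = (kernel of ∂_k) / (image of ∂_{k+1}):

  H_0: rank C_0 − rank ∂_1 = 9 − 8 = 1, and the invariant factors of ∂_1 are all 1, so H_0 ≅ Z.
  H_1: rank ker ∂_1 − rank ∂_2 = (27 − 8) − 18 = 1, and ∂_2 has invariant factor 2 > 1, so H_1 ≅ Z ⊕ Z/2Z.
  H_2: rank ker ∂_2 − rank ∂_3 = (18 − 18) − 0 = 0, and there is no ∂_3, so H_2 ≅ 0.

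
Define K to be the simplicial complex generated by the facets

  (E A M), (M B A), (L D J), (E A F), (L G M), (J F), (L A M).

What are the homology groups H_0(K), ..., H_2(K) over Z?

Order the vertices as A < B < D < E < F < G < J < L < M. Listing each simplex with vertices in this order, K has dimension 2 with simplices:

  0-simplices (9): A, B, D, E, F, G, J, L, M
  1-simplices (15): AB, AE, AF, AL, AM, BM, DJ, DL, EF, EM, FJ, GL, GM, JL, LM
  2-simplices (6): ABM, AEF, AEM, ALM, DJL, GLM

Hence C_0 ≅ Z^9, C_1 ≅ Z^15, C_2 ≅ Z^6.

∂_1: C_1 → C_0 sends each edge [p,q] (with p < q) to q − p. For instance
  ∂LM = M − L.
The 9×15 boundary matrix has rank 8 and Smith normal form diag(1,1,1,1,1,1,1,1).

The boundary map ∂_2: C_2 → C_1 acts by ∂[p,q,r] = [q,r] − [p,r] + [p,q]. For instance
  ∂GLM = LM − GM + GL,
  ∂AEF = EF − AF + AE.
As a 15×6 matrix over Z this has rank 6, with invariant factors (1,1,1,1,1,1).

Reading off H_k = ker ∂_k / im ∂_{k+1}:

  H_0: rank C_0 − rank ∂_1 = 9 − 8 = 1, and the invariant factors of ∂_1 are all 1, so H_0 ≅ Z.
  H_1: rank ker ∂_1 − rank ∂_2 = (15 − 8) − 6 = 1, and the invariant factors of ∂_2 are all 1, so H_1 ≅ Z.
  H_2: rank ker ∂_2 − rank ∂_3 = (6 − 6) − 0 = 0, and there is no ∂_3, so H_2 ≅ 0.

H_0 = Z,  H_1 = Z,  H_2 = 0.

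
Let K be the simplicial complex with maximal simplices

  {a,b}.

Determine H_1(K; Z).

We work with the vertex ordering a < b. The simplices of K, each written with vertices in increasing order, are:

  0-simplices (2): a, b
  1-simplices (1): ab

so the chain groups are C_0 ≅ Z^2, C_1 ≅ Z^1.

Boundary ∂_1: C_1 → C_0 sends each edge [p,q] (with p < q) to q − p. For instance
  ∂ab = b − a.
As a 2×1 matrix over Z this has rank 1, with invariant factors (1).

Computing H_k = (kernel of ∂_k) / (image of ∂_{k+1}):

  H_1: rank ker ∂_1 − rank ∂_2 = (1 − 1) − 0 = 0, and there is no ∂_2, so H_1 ≅ 0.

(K is a triangulation of the 1-simplex.)

H_1 ≅ 0.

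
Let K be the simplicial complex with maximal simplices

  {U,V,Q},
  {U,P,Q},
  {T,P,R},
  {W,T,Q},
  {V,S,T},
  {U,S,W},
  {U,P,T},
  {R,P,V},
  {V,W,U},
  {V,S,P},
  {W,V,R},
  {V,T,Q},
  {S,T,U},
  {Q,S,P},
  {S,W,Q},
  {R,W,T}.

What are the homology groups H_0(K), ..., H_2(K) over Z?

Take the total order P < Q < R < S < T < U < V < W on the vertex set. Then K (dimension 2) consists of the simplices:

  0-simplices (8): P, Q, R, S, T, U, V, W
  1-simplices (24): PQ, PR, PS, PT, PU, PV, QS, QT, QU, QV, QW, RT, RV, RW, ST, SU, SV, SW, TU, TV, TW, UV, UW, VW
  2-simplices (16): PQS, PQU, PRT, PRV, PSV, PTU, QSW, QTV, QTW, QUV, RTW, RVW, STU, STV, SUW, UVW

giving chain groups C_0 ≅ Z^8, C_1 ≅ Z^24, C_2 ≅ Z^16.

The boundary map ∂_1: C_1 → C_0 sends each edge [p,q] (with p < q) to q − p. For instance
  ∂SW = W − S.
The resulting 8×24 matrix has rank 7, and its Smith normal form has invariant factors (1,1,1,1,1,1,1).

Boundary ∂_2: C_2 → C_1 acts by ∂[p,q,r] = [q,r] − [p,r] + [p,q]. For instance
  ∂QUV = UV − QV + QU,
  ∂PRT = RT − PT + PR.
As a 24×16 matrix over Z this has rank 15, with invariant factors (1,1,1,1,1,1,1,1,1,1,1,1,1,1,1).

From H_k ≅ ker(∂_k) / im(∂_{k+1}) we obtain:

  H_0: rank C_0 − rank ∂_1 = 8 − 7 = 1, and the invariant factors of ∂_1 are all 1, so H_0 ≅ Z.
  H_1: rank ker ∂_1 − rank ∂_2 = (24 − 7) − 15 = 2, and the invariant factors of ∂_2 are all 1, so H_1 ≅ Z^2.
  H_2: rank ker ∂_2 − rank ∂_3 = (16 − 15) − 0 = 1, and there is no ∂_3, so H_2 ≅ Z.

As a check, the Euler characteristic is 8 − 24 + 16 = 0, which agrees with 1 − 2 + 1 = 0.

H_0 = Z,  H_1 = Z^2,  H_2 = Z.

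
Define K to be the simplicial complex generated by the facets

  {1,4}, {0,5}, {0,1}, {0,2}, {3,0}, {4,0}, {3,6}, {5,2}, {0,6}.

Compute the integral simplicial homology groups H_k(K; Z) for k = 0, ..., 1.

H_0 ≅ Z,  H_1 ≅ Z^3.

Fix the vertex order 0 < 1 < 2 < 3 < 4 < 5 < 6 and write every simplex with vertices in increasing order. Then dim K = 1 and the simplices of K are:

  0-simplices (7): [0], [1], [2], [3], [4], [5], [6]
  1-simplices (9): [0,1], [0,2], [0,3], [0,4], [0,5], [0,6], [1,4], [2,5], [3,6]

Hence C_0 ≅ Z^7, C_1 ≅ Z^9.

Boundary ∂_1: C_1 → C_0 sends each edge [p,q] (with p < q) to q − p. For instance
  ∂[0,6] = [6] − [0].
This gives a 7×9 integer matrix of rank 6; reducing to Smith normal form yields diagonal entries (1,1,1,1,1,1).

Computing H_k = (kernel of ∂_k) / (image of ∂_{k+1}):

  H_0: rank C_0 − rank ∂_1 = 7 − 6 = 1, and the invariant factors of ∂_1 are all 1, so H_0 = Z.
  H_1: rank ker ∂_1 − rank ∂_2 = (9 − 6) − 0 = 3, and there is no ∂_2, so H_1 = Z^3.

As a check, the Euler characteristic is 7 − 9 = -2, which agrees with 1 − 3 = -2.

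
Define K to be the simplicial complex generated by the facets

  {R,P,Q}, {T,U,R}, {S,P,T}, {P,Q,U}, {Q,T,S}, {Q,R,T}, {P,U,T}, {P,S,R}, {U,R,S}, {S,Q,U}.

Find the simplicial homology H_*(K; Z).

H_0 ≅ Z,  H_1 ≅ Z/2,  H_2 = 0.

K has 6 vertices, 15 edges, 10 triangles.
rank ∂_0 = 0, rank ∂_1 = 5 ⇒ b_0 = 6 − 0 − 5 = 1; all invariant factors of ∂_1 are 1 so no torsion. So H_0 = Z.
rank ∂_1 = 5, rank ∂_2 = 10 ⇒ b_1 = 15 − 5 − 10 = 0; ∂_2 has invariant factor(s) [2] giving torsion. So H_1 = Z/2.
rank ∂_2 = 10, rank ∂_3 = 0 ⇒ b_2 = 10 − 10 − 0 = 0. So H_2 = 0.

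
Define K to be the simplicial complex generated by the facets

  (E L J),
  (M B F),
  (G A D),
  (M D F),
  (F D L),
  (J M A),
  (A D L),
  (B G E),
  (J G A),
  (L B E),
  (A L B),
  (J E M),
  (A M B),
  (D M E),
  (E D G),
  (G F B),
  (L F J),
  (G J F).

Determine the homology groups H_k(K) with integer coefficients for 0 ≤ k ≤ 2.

Take the total order A < B < D < E < F < G < J < L < M on the vertex set. Then K (dimension 2) consists of the simplices:

  0-simplices (9): A, B, D, E, F, G, J, L, M
  1-simplices (27): AB, AD, AG, AJ, AL, AM, BE, BF, BG, BL, BM, DE, DF, DG, DL, DM, EG, EJ, EL, EM, FG, FJ, FL, FM, GJ, JL, JM
  2-simplices (18): ABL, ABM, ADG, ADL, AGJ, AJM, BEG, BEL, BFG, BFM, DEG, DEM, DFL, DFM, EJL, EJM, FGJ, FJL

Hence C_0 ≅ Z^9, C_1 ≅ Z^27, C_2 ≅ Z^18.

Boundary ∂_1: C_1 → C_0 is given by ∂[p,q] = [q] − [p]. For instance
  ∂GJ = J − G.
The 9×27 boundary matrix has rank 8 and Smith normal form diag(1,1,1,1,1,1,1,1).

The boundary map ∂_2: C_2 → C_1 acts by ∂[p,q,r] = [q,r] − [p,r] + [p,q]. For instance
  ∂DFM = FM − DM + DF,
  ∂EJM = JM − EM + EJ.
The resulting 27×18 matrix has rank 17, and its Smith normal form has invariant factors (1,1,1,1,1,1,1,1,1,1,1,1,1,1,1,1,1).

Computing H_k = (kernel of ∂_k) / (image of ∂_{k+1}):

  H_0: rank C_0 − rank ∂_1 = 9 − 8 = 1, and the invariant factors of ∂_1 are all 1, so H_0 = Z.
  H_1: rank ker ∂_1 − rank ∂_2 = (27 − 8) − 17 = 2, and the invariant factors of ∂_2 are all 1, so H_1 = Z^2.
  H_2: rank ker ∂_2 − rank ∂_3 = (18 − 17) − 0 = 1, and there is no ∂_3, so H_2 = Z.

H_0 ≅ Z,  H_1 ≅ Z^2,  H_2 ≅ Z.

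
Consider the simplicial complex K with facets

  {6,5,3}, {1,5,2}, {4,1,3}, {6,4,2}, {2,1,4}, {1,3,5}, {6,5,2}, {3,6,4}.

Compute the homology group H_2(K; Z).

H_2 ≅ Z.

Take the total order 1 < 2 < 3 < 4 < 5 < 6 on the vertex set. Then K (dimension 2) consists of the simplices:

  0-simplices (6): [1], [2], [3], [4], [5], [6]
  1-simplices (12): [1,2], [1,3], [1,4], [1,5], [2,4], [2,5], [2,6], [3,4], [3,5], [3,6], [4,6], [5,6]
  2-simplices (8): [1,2,4], [1,2,5], [1,3,4], [1,3,5], [2,4,6], [2,5,6], [3,4,6], [3,5,6]

giving chain groups C_0 ≅ Z^6, C_1 ≅ Z^12, C_2 ≅ Z^8.

Boundary ∂_1: C_1 → C_0 maps an edge to its endpoints' difference, ∂[p,q] = q − p. For instance
  ∂[4,6] = [6] − [4].
As a 6×12 matrix over Z this has rank 5, with invariant factors (1,1,1,1,1).

The boundary map ∂_2: C_2 → C_1 sends each 2-simplex [p,q,r] to [q,r] − [p,r] + [p,q]. For instance
  ∂[1,3,4] = [3,4] − [1,4] + [1,3],
  ∂[1,3,5] = [3,5] − [1,5] + [1,3].
As a 12×8 matrix over Z this has rank 7, with invariant factors (1,1,1,1,1,1,1).

From H_k ≅ ker(∂_k) / im(∂_{k+1}) we obtain:

  H_2: rank ker ∂_2 − rank ∂_3 = (8 − 7) − 0 = 1, and there is no ∂_3, so H_2 ≅ Z.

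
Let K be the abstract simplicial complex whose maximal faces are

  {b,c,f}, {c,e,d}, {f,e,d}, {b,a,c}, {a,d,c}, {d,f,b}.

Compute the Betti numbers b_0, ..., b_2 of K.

Order the vertices as a < b < c < d < e < f. Listing each simplex with vertices in this order, K has dimension 2 with simplices:

  0-simplices (6): a, b, c, d, e, f
  1-simplices (12): ab, ac, ad, bc, bd, bf, cd, ce, cf, de, df, ef
  2-simplices (6): abc, acd, bcf, bdf, cde, def

giving chain groups C_0 ≅ Z^6, C_1 ≅ Z^12, C_2 ≅ Z^6.

The boundary map ∂_1: C_1 → C_0 sends each edge [p,q] (with p < q) to q − p. For instance
  ∂de = e − d.
The resulting 6×12 matrix has rank 5, and its Smith normal form has invariant factors (1,1,1,1,1).

∂_2: C_2 → C_1 maps a triangle to the signed sum of its edges. For instance
  ∂abc = bc − ac + ab,
  ∂acd = cd − ad + ac.
This gives a 12×6 integer matrix of rank 6; reducing to Smith normal form yields diagonal entries (1,1,1,1,1,1).

Computing H_k = (kernel of ∂_k) / (image of ∂_{k+1}):

  H_0: rank C_0 − rank ∂_1 = 6 − 5 = 1, and the invariant factors of ∂_1 are all 1, so H_0 ≅ Z.
  H_1: rank ker ∂_1 − rank ∂_2 = (12 − 5) − 6 = 1, and the invariant factors of ∂_2 are all 1, so H_1 ≅ Z.
  H_2: rank ker ∂_2 − rank ∂_3 = (6 − 6) − 0 = 0, and there is no ∂_3, so H_2 ≅ 0.

Hence the Betti numbers are b_0 = 1, b_1 = 1, b_2 = 0.

b_0 = 1, b_1 = 1, b_2 = 0.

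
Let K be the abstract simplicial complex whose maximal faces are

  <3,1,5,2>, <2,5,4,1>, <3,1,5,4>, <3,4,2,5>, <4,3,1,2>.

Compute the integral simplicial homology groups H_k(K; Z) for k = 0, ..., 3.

Fix the vertex order 1 < 2 < 3 < 4 < 5 and write every simplex with vertices in increasing order. Then dim K = 3 and the simplices of K are:

  0-simplices (5): [1], [2], [3], [4], [5]
  1-simplices (10): [1,2], [1,3], [1,4], [1,5], [2,3], [2,4], [2,5], [3,4], [3,5], [4,5]
  2-simplices (10): [1,2,3], [1,2,4], [1,2,5], [1,3,4], [1,3,5], [1,4,5], [2,3,4], [2,3,5], [2,4,5], [3,4,5]
  3-simplices (5): [1,2,3,4], [1,2,3,5], [1,2,4,5], [1,3,4,5], [2,3,4,5]

so the chain groups are C_0 ≅ Z^5, C_1 ≅ Z^10, C_2 ≅ Z^10, C_3 ≅ Z^5.

The boundary map ∂_1: C_1 → C_0 is given by ∂[p,q] = [q] − [p].
As a 5×10 matrix over Z this has rank 4, with invariant factors (1,1,1,1).

The boundary map ∂_2: C_2 → C_1 maps a triangle to the signed sum of its edges. For instance
  ∂[1,4,5] = [4,5] − [1,5] + [1,4],
  ∂[1,2,5] = [2,5] − [1,5] + [1,2].
The resulting 10×10 matrix has rank 6, and its Smith normal form has invariant factors (1,1,1,1,1,1).

∂_3: C_3 → C_2 sends each 3-simplex σ to the alternating sum Σ_i (−1)^i (σ with its i-th vertex removed). For instance
  ∂[1,2,4,5] = [2,4,5] − [1,4,5] + [1,2,5] − [1,2,4],
  ∂[1,2,3,4] = [2,3,4] − [1,3,4] + [1,2,4] − [1,2,3].
The 10×5 boundary matrix has rank 4 and Smith normal form diag(1,1,1,1).

Reading off H_k = ker ∂_k / im ∂_{k+1}:

  H_0: rank C_0 − rank ∂_1 = 5 − 4 = 1, and the invariant factors of ∂_1 are all 1, so H_0 ≅ Z.
  H_1: rank ker ∂_1 − rank ∂_2 = (10 − 4) − 6 = 0, and the invariant factors of ∂_2 are all 1, so H_1 ≅ 0.
  H_2: rank ker ∂_2 − rank ∂_3 = (10 − 6) − 4 = 0, and the invariant factors of ∂_3 are all 1, so H_2 ≅ 0.
  H_3: rank ker ∂_3 − rank ∂_4 = (5 − 4) − 0 = 1, and there is no ∂_4, so H_3 ≅ Z.

(K is a triangulation of the 3-sphere S^3.)

H_0 ≅ Z,  H_1 = 0,  H_2 = 0,  H_3 ≅ Z.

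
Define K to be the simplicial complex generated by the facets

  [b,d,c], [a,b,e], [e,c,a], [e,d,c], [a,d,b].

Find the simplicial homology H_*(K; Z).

H_0 = Z,  H_1 = Z,  H_2 = 0.

Take the total order a < b < c < d < e on the vertex set. Then K (dimension 2) consists of the simplices:

  0-simplices (5): a, b, c, d, e
  1-simplices (10): ab, ac, ad, ae, bc, bd, be, cd, ce, de
  2-simplices (5): abd, abe, ace, bcd, cde

Hence C_0 ≅ Z^5, C_1 ≅ Z^10, C_2 ≅ Z^5.

Boundary ∂_1: C_1 → C_0 maps an edge to its endpoints' difference, ∂[p,q] = q − p. For instance
  ∂ae = e − a.
The 5×10 boundary matrix has rank 4 and Smith normal form diag(1,1,1,1).

∂_2: C_2 → C_1 maps a triangle to the signed sum of its edges. For instance
  ∂abd = bd − ad + ab,
  ∂abe = be − ae + ab.
As a 10×5 matrix over Z this has rank 5, with invariant factors (1,1,1,1,1).

Computing H_k = (kernel of ∂_k) / (image of ∂_{k+1}):

  H_0: rank C_0 − rank ∂_1 = 5 − 4 = 1, and the invariant factors of ∂_1 are all 1, so H_0 ≅ Z.
  H_1: rank ker ∂_1 − rank ∂_2 = (10 − 4) − 5 = 1, and the invariant factors of ∂_2 are all 1, so H_1 ≅ Z.
  H_2: rank ker ∂_2 − rank ∂_3 = (5 − 5) − 0 = 0, and there is no ∂_3, so H_2 ≅ 0.

(K is a triangulation of the Möbius band.)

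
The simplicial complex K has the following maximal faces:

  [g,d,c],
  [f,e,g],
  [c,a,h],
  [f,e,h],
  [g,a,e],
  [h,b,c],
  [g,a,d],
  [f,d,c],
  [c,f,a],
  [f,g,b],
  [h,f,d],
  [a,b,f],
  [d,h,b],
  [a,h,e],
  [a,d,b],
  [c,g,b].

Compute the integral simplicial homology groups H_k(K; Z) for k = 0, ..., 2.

Take the total order a < b < c < d < e < f < g < h on the vertex set. Then K (dimension 2) consists of the simplices:

  0-simplices (8): a, b, c, d, e, f, g, h
  1-simplices (24): ab, ac, ad, ae, af, ag, ah, bc, bd, bf, bg, bh, cd, cf, cg, ch, df, dg, dh, ef, eg, eh, fg, fh
  2-simplices (16): abd, abf, acf, ach, adg, aeg, aeh, bcg, bch, bdh, bfg, cdf, cdg, dfh, efg, efh

so the chain groups are C_0 ≅ Z^8, C_1 ≅ Z^24, C_2 ≅ Z^16.

The boundary map ∂_1: C_1 → C_0 is given by ∂[p,q] = [q] − [p].
The resulting 8×24 matrix has rank 7, and its Smith normal form has invariant factors (1,1,1,1,1,1,1).

The boundary map ∂_2: C_2 → C_1 maps a triangle to the signed sum of its edges. For instance
  ∂dfh = fh − dh + df,
  ∂efg = fg − eg + ef.
This gives a 24×16 integer matrix of rank 15; reducing to Smith normal form yields diagonal entries (1,1,1,1,1,1,1,1,1,1,1,1,1,1,1).

From H_k ≅ ker(∂_k) / im(∂_{k+1}) we obtain:

  H_0: rank C_0 − rank ∂_1 = 8 − 7 = 1, and the invariant factors of ∂_1 are all 1, so H_0 ≅ Z.
  H_1: rank ker ∂_1 − rank ∂_2 = (24 − 7) − 15 = 2, and the invariant factors of ∂_2 are all 1, so H_1 ≅ Z^2.
  H_2: rank ker ∂_2 − rank ∂_3 = (16 − 15) − 0 = 1, and there is no ∂_3, so H_2 ≅ Z.

As a check, the Euler characteristic is 8 − 24 + 16 = 0, which agrees with 1 − 2 + 1 = 0.

H_0 ≅ Z,  H_1 ≅ Z^2,  H_2 ≅ Z.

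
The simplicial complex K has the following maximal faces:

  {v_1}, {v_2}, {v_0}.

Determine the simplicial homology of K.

Fix the vertex order v_0 < v_1 < v_2 and write every simplex with vertices in increasing order. Then dim K = 0 and the simplices of K are:

  0-simplices (3): [v_0], [v_1], [v_2]

Hence C_0 ≅ Z^3.

Reading off H_k = ker ∂_k / im ∂_{k+1}:

  H_0: rank C_0 − rank ∂_1 = 3 − 0 = 3, and there is no ∂_1, so H_0 = Z^3.

(K is a triangulation of a set of 3 points.)

H_0 = Z^3.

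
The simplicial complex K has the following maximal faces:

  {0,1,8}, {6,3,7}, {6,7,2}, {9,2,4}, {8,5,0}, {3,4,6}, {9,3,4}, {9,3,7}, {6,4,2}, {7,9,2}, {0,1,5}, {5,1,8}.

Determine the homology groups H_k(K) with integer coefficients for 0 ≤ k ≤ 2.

H_0 ≅ Z^2,  H_1 = 0,  H_2 ≅ Z^2.

Take the total order 0 < 1 < 2 < 3 < 4 < 5 < 6 < 7 < 8 < 9 on the vertex set. Then K (dimension 2) consists of the simplices:

  0-simplices (10): [0], [1], [2], [3], [4], [5], [6], [7], [8], [9]
  1-simplices (18): [0,1], [0,5], [0,8], [1,5], [1,8], [2,4], [2,6], [2,7], [2,9], [3,4], [3,6], [3,7], [3,9], [4,6], [4,9], [5,8], [6,7], [7,9]
  2-simplices (12): [0,1,5], [0,1,8], [0,5,8], [1,5,8], [2,4,6], [2,4,9], [2,6,7], [2,7,9], [3,4,6], [3,4,9], [3,6,7], [3,7,9]

Hence C_0 ≅ Z^10, C_1 ≅ Z^18, C_2 ≅ Z^12.

Boundary ∂_1: C_1 → C_0 maps an edge to its endpoints' difference, ∂[p,q] = q − p.
The resulting 10×18 matrix has rank 8, and its Smith normal form has invariant factors (1,1,1,1,1,1,1,1).

Boundary ∂_2: C_2 → C_1 maps a triangle to the signed sum of its edges. For instance
  ∂[3,4,9] = [4,9] − [3,9] + [3,4],
  ∂[2,4,9] = [4,9] − [2,9] + [2,4].
This gives a 18×12 integer matrix of rank 10; reducing to Smith normal form yields diagonal entries (1,1,1,1,1,1,1,1,1,1).

Reading off H_k = ker ∂_k / im ∂_{k+1}:

  H_0: rank C_0 − rank ∂_1 = 10 − 8 = 2, and the invariant factors of ∂_1 are all 1, so H_0 ≅ Z^2.
  H_1: rank ker ∂_1 − rank ∂_2 = (18 − 8) − 10 = 0, and the invariant factors of ∂_2 are all 1, so H_1 ≅ 0.
  H_2: rank ker ∂_2 − rank ∂_3 = (12 − 10) − 0 = 2, and there is no ∂_3, so H_2 ≅ Z^2.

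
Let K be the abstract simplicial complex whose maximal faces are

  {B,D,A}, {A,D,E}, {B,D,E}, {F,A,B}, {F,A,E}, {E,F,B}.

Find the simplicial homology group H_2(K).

H_2 ≅ Z.

Fix the vertex order A < B < D < E < F and write every simplex with vertices in increasing order. Then dim K = 2 and the simplices of K are:

  0-simplices (5): A, B, D, E, F
  1-simplices (9): AB, AD, AE, AF, BD, BE, BF, DE, EF
  2-simplices (6): ABD, ABF, ADE, AEF, BDE, BEF

so the chain groups are C_0 ≅ Z^5, C_1 ≅ Z^9, C_2 ≅ Z^6.

∂_1: C_1 → C_0 maps an edge to its endpoints' difference, ∂[p,q] = q − p. For instance
  ∂AD = D − A.
As a 5×9 matrix over Z this has rank 4, with invariant factors (1,1,1,1).

Boundary ∂_2: C_2 → C_1 acts by ∂[p,q,r] = [q,r] − [p,r] + [p,q]. For instance
  ∂BEF = EF − BF + BE,
  ∂ABF = BF − AF + AB.
The 9×6 boundary matrix has rank 5 and Smith normal form diag(1,1,1,1,1).

Computing H_k = (kernel of ∂_k) / (image of ∂_{k+1}):

  H_2: rank ker ∂_2 − rank ∂_3 = (6 − 5) − 0 = 1, and there is no ∂_3, so H_2 ≅ Z.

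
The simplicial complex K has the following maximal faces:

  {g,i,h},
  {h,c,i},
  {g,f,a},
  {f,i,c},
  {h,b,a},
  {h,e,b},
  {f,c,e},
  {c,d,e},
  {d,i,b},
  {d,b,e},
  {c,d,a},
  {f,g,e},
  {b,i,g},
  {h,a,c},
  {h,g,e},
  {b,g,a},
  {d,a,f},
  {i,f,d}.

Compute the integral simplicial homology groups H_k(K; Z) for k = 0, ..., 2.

Order the vertices as a < b < c < d < e < f < g < h < i. Listing each simplex with vertices in this order, K has dimension 2 with simplices:

  0-simplices (9): a, b, c, d, e, f, g, h, i
  1-simplices (27): ab, ac, ad, af, ag, ah, bd, be, bg, bh, bi, cd, ce, cf, ch, ci, de, df, di, ef, eg, eh, fg, fi, gh, gi, hi
  2-simplices (18): abg, abh, acd, ach, adf, afg, bde, bdi, beh, bgi, cde, cef, cfi, chi, dfi, efg, egh, ghi

so the chain groups are C_0 ≅ Z^9, C_1 ≅ Z^27, C_2 ≅ Z^18.

The boundary map ∂_1: C_1 → C_0 sends each edge [p,q] (with p < q) to q − p. For instance
  ∂df = f − d.
The resulting 9×27 matrix has rank 8, and its Smith normal form has invariant factors (1,1,1,1,1,1,1,1).

Boundary ∂_2: C_2 → C_1 acts by ∂[p,q,r] = [q,r] − [p,r] + [p,q]. For instance
  ∂abg = bg − ag + ab,
  ∂egh = gh − eh + eg.
As a 27×18 matrix over Z this has rank 18, with invariant factors (1,1,1,1,1,1,1,1,1,1,1,1,1,1,1,1,1,2).

Computing H_k = (kernel of ∂_k) / (image of ∂_{k+1}):

  H_0: rank C_0 − rank ∂_1 = 9 − 8 = 1, and the invariant factors of ∂_1 are all 1, so H_0 ≅ Z.
  H_1: rank ker ∂_1 − rank ∂_2 = (27 − 8) − 18 = 1, and ∂_2 has invariant factor 2 > 1, so H_1 ≅ Z ⊕ Z/2.
  H_2: rank ker ∂_2 − rank ∂_3 = (18 − 18) − 0 = 0, and there is no ∂_3, so H_2 ≅ 0.

H_0 = Z,  H_1 = Z ⊕ Z/2,  H_2 = 0.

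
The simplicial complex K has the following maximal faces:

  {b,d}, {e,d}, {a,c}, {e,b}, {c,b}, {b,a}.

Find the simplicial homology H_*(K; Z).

H_0 ≅ Z,  H_1 ≅ Z^2.

Order the vertices as a < b < c < d < e. Listing each simplex with vertices in this order, K has dimension 1 with simplices:

  0-simplices (5): a, b, c, d, e
  1-simplices (6): ab, ac, bc, bd, be, de

Hence C_0 ≅ Z^5, C_1 ≅ Z^6.

∂_1: C_1 → C_0 sends each edge [p,q] (with p < q) to q − p. For instance
  ∂de = e − d.
The resulting 5×6 matrix has rank 4, and its Smith normal form has invariant factors (1,1,1,1).

From H_k ≅ ker(∂_k) / im(∂_{k+1}) we obtain:

  H_0: rank C_0 − rank ∂_1 = 5 − 4 = 1, and the invariant factors of ∂_1 are all 1, so H_0 = Z.
  H_1: rank ker ∂_1 − rank ∂_2 = (6 − 4) − 0 = 2, and there is no ∂_2, so H_1 = Z^2.

As a check, the Euler characteristic is 5 − 6 = -1, which agrees with 1 − 2 = -1.
(K is a triangulation of a wedge of 2 circles.)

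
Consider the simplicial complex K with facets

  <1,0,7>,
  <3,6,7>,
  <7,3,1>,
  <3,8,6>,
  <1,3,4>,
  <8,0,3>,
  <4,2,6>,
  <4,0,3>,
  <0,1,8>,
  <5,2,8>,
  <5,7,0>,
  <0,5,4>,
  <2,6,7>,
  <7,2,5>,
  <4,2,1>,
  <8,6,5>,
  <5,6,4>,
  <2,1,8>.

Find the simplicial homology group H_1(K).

We work with the vertex ordering 0 < 1 < 2 < 3 < 4 < 5 < 6 < 7 < 8. The simplices of K, each written with vertices in increasing order, are:

  0-simplices (9): [0], [1], [2], [3], [4], [5], [6], [7], [8]
  1-simplices (27): (27 of them)
  2-simplices (18): [0,1,7], [0,1,8], [0,3,4], [0,3,8], [0,4,5], [0,5,7], [1,2,4], [1,2,8], [1,3,4], [1,3,7], [2,4,6], [2,5,7], [2,5,8], [2,6,7], [3,6,7], [3,6,8], [4,5,6], [5,6,8]

giving chain groups C_0 ≅ Z^9, C_1 ≅ Z^27, C_2 ≅ Z^18.

Boundary ∂_1: C_1 → C_0 maps an edge to its endpoints' difference, ∂[p,q] = q − p. For instance
  ∂[0,1] = [1] − [0].
The resulting 9×27 matrix has rank 8, and its Smith normal form has invariant factors (1,1,1,1,1,1,1,1).

The boundary map ∂_2: C_2 → C_1 maps a triangle to the signed sum of its edges. For instance
  ∂[2,6,7] = [6,7] − [2,7] + [2,6],
  ∂[0,5,7] = [5,7] − [0,7] + [0,5].
As a 27×18 matrix over Z this has rank 18, with invariant factors (1,1,1,1,1,1,1,1,1,1,1,1,1,1,1,1,1,2).

From H_k ≅ ker(∂_k) / im(∂_{k+1}) we obtain:

  H_1: rank ker ∂_1 − rank ∂_2 = (27 − 8) − 18 = 1, and ∂_2 has invariant factor 2 > 1, so H_1 = Z ⊕ Z/2Z.

H_1 = Z ⊕ Z/2Z.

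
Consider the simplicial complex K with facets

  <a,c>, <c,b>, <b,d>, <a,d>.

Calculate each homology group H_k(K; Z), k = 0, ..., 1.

H_0 = Z,  H_1 = Z.

Take the total order a < b < c < d on the vertex set. Then K (dimension 1) consists of the simplices:

  0-simplices (4): a, b, c, d
  1-simplices (4): ac, ad, bc, bd

giving chain groups C_0 ≅ Z^4, C_1 ≅ Z^4.

Boundary ∂_1: C_1 → C_0 is given by ∂[p,q] = [q] − [p].
As a 4×4 matrix over Z this has rank 3, with invariant factors (1,1,1).

Now H_k = ker ∂_k / im ∂_{k+1}, so:

  H_0: rank C_0 − rank ∂_1 = 4 − 3 = 1, and the invariant factors of ∂_1 are all 1, so H_0 ≅ Z.
  H_1: rank ker ∂_1 − rank ∂_2 = (4 − 3) − 0 = 1, and there is no ∂_2, so H_1 ≅ Z.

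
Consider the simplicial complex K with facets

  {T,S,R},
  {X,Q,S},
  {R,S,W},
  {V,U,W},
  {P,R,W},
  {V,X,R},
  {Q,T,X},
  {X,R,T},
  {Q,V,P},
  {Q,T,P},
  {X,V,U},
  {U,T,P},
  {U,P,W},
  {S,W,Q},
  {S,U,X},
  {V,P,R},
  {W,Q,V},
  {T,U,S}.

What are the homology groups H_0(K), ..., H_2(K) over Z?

We work with the vertex ordering P < Q < R < S < T < U < V < W < X. The simplices of K, each written with vertices in increasing order, are:

  0-simplices (9): P, Q, R, S, T, U, V, W, X
  1-simplices (27): PQ, PR, PT, PU, PV, PW, QS, QT, QV, QW, QX, RS, RT, RV, RW, RX, ST, SU, SW, SX, TU, TX, UV, UW, UX, VW, VX
  2-simplices (18): PQT, PQV, PRV, PRW, PTU, PUW, QSW, QSX, QTX, QVW, RST, RSW, RTX, RVX, STU, SUX, UVW, UVX

so the chain groups are C_0 ≅ Z^9, C_1 ≅ Z^27, C_2 ≅ Z^18.

∂_1: C_1 → C_0 sends each edge [p,q] (with p < q) to q − p. For instance
  ∂UW = W − U.
The 9×27 boundary matrix has rank 8 and Smith normal form diag(1,1,1,1,1,1,1,1).

∂_2: C_2 → C_1 maps a triangle to the signed sum of its edges. For instance
  ∂UVX = VX − UX + UV,
  ∂RTX = TX − RX + RT.
This gives a 27×18 integer matrix of rank 18; reducing to Smith normal form yields diagonal entries (1,1,1,1,1,1,1,1,1,1,1,1,1,1,1,1,1,2).

Reading off H_k = ker ∂_k / im ∂_{k+1}:

  H_0: rank C_0 − rank ∂_1 = 9 − 8 = 1, and the invariant factors of ∂_1 are all 1, so H_0 ≅ Z.
  H_1: rank ker ∂_1 − rank ∂_2 = (27 − 8) − 18 = 1, and ∂_2 has invariant factor 2 > 1, so H_1 ≅ Z × Z/2.
  H_2: rank ker ∂_2 − rank ∂_3 = (18 − 18) − 0 = 0, and there is no ∂_3, so H_2 ≅ 0.

H_0 ≅ Z,  H_1 ≅ Z × Z/2,  H_2 = 0.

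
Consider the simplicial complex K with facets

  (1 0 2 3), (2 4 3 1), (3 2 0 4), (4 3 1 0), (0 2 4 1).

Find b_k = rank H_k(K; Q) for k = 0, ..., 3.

b_0 = 1, b_1 = 0, b_2 = 0, b_3 = 1.

K has 5 vertices, 10 edges, 10 triangles, 5 3-simplices.
rank ∂_0 = 0, rank ∂_1 = 4 ⇒ b_0 = 5 − 0 − 4 = 1; all invariant factors of ∂_1 are 1 so no torsion. So H_0 = Z.
rank ∂_1 = 4, rank ∂_2 = 6 ⇒ b_1 = 10 − 4 − 6 = 0; all invariant factors of ∂_2 are 1 so no torsion. So H_1 = 0.
rank ∂_2 = 6, rank ∂_3 = 4 ⇒ b_2 = 10 − 6 − 4 = 0; all invariant factors of ∂_3 are 1 so no torsion. So H_2 = 0.
rank ∂_3 = 4, rank ∂_4 = 0 ⇒ b_3 = 5 − 4 − 0 = 1. So H_3 = Z.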